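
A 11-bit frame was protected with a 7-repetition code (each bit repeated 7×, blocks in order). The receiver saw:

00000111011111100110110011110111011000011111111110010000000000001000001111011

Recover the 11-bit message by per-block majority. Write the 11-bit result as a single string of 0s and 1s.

01111010001

Block 1 (0000011): 2 ones → 0
Block 2 (1011111): 6 ones → 1
Block 3 (1001101): 4 ones → 1
Block 4 (1001111): 5 ones → 1
Block 5 (0111011): 5 ones → 1
Block 6 (0000111): 3 ones → 0
Block 7 (1111111): 7 ones → 1
Block 8 (0010000): 1 one → 0
Block 9 (0000000): 0 ones → 0
Block 10 (0100000): 1 one → 0
Block 11 (1111011): 6 ones → 1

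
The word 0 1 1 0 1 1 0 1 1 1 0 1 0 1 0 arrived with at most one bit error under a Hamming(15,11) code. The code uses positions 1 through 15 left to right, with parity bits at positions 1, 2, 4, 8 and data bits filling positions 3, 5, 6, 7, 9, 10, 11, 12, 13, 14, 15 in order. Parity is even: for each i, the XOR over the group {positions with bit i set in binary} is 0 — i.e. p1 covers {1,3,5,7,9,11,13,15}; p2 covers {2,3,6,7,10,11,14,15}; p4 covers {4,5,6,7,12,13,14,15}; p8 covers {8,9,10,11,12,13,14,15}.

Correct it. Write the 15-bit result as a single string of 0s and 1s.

s1 (pos 1,3,5,7,9,11,13,15): 0⊕1⊕1⊕0⊕1⊕0⊕0⊕0 = 1
s2 (pos 2,3,6,7,10,11,14,15): 1⊕1⊕1⊕0⊕1⊕0⊕1⊕0 = 1
s4 (pos 4,5,6,7,12,13,14,15): 0⊕1⊕1⊕0⊕1⊕0⊕1⊕0 = 0
s8 (pos 8,9,10,11,12,13,14,15): 1⊕1⊕1⊕0⊕1⊕0⊕1⊕0 = 1
Syndrome s8…s1 = 1011 → error at position 11.
Flip position 11: 011011011101010 → 011011011111010

011011011111010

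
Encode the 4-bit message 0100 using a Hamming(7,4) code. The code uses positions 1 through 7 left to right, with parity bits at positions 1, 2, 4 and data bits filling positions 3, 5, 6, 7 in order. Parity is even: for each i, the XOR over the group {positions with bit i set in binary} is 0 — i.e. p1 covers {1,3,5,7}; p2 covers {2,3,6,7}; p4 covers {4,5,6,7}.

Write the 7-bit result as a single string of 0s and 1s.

1001100

Place data at non-parity positions: p1 p2 0 p4 1 0 0
p1 (pos 1,3,5,7): XOR of data positions = 0⊕1⊕0 = 1
p2 (pos 2,3,6,7): XOR of data positions = 0⊕0⊕0 = 0
p4 (pos 4,5,6,7): XOR of data positions = 1⊕0⊕0 = 1
Codeword: 1001100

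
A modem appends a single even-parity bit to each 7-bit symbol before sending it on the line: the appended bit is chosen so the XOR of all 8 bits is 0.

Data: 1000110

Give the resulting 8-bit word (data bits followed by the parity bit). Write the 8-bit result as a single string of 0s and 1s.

XOR of the 7 data bits: 1⊕0⊕0⊕0⊕1⊕1⊕0 = 1
Parity bit = 1 (so all 8 bits XOR to 0).

10001101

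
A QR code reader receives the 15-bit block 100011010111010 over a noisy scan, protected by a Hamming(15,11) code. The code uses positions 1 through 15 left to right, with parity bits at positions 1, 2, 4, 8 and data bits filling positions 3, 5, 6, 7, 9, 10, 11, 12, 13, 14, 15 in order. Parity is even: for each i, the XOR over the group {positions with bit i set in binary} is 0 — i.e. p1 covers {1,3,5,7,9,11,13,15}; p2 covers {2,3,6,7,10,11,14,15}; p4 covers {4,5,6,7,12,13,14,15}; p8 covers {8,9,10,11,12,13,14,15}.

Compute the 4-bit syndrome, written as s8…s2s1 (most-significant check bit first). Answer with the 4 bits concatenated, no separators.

s1 (pos 1,3,5,7,9,11,13,15): 1⊕0⊕1⊕0⊕0⊕1⊕0⊕0 = 1
s2 (pos 2,3,6,7,10,11,14,15): 0⊕0⊕1⊕0⊕1⊕1⊕1⊕0 = 0
s4 (pos 4,5,6,7,12,13,14,15): 0⊕1⊕1⊕0⊕1⊕0⊕1⊕0 = 0
s8 (pos 8,9,10,11,12,13,14,15): 1⊕0⊕1⊕1⊕1⊕0⊕1⊕0 = 1
Syndrome s8…s1 = 1001 → error at position 9.

1001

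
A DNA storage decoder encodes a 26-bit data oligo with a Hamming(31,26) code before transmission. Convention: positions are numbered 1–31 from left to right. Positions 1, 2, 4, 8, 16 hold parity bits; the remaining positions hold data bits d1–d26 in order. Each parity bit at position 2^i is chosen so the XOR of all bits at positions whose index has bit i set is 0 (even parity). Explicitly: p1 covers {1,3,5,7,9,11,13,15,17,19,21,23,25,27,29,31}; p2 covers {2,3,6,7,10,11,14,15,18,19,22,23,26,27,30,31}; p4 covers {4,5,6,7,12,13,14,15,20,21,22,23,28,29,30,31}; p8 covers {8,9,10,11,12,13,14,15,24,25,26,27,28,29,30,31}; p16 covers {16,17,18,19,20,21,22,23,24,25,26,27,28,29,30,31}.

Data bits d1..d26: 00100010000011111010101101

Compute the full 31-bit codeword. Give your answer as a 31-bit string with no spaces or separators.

Place data at non-parity positions: p1 p2 0 p4 0 1 0 p8 0 0 1 0 0 0 0 p16 0 1 1 1 1 1 0 1 0 1 0 1 1 0 1
p1 (pos 1,3,5,7,9,11,13,15,17,19,21,23,25,27,29,31): XOR of data positions = 0⊕0⊕0⊕0⊕1⊕0⊕0⊕0⊕1⊕1⊕0⊕0⊕0⊕1⊕1 = 1
p2 (pos 2,3,6,7,10,11,14,15,18,19,22,23,26,27,30,31): XOR of data positions = 0⊕1⊕0⊕0⊕1⊕0⊕0⊕1⊕1⊕1⊕0⊕1⊕0⊕0⊕1 = 1
p4 (pos 4,5,6,7,12,13,14,15,20,21,22,23,28,29,30,31): XOR of data positions = 0⊕1⊕0⊕0⊕0⊕0⊕0⊕1⊕1⊕1⊕0⊕1⊕1⊕0⊕1 = 1
p8 (pos 8,9,10,11,12,13,14,15,24,25,26,27,28,29,30,31): XOR of data positions = 0⊕0⊕1⊕0⊕0⊕0⊕0⊕1⊕0⊕1⊕0⊕1⊕1⊕0⊕1 = 0
p16 (pos 16,17,18,19,20,21,22,23,24,25,26,27,28,29,30,31): XOR of data positions = 0⊕1⊕1⊕1⊕1⊕1⊕0⊕1⊕0⊕1⊕0⊕1⊕1⊕0⊕1 = 0
Codeword: 1101010000100000011111010101101

1101010000100000011111010101101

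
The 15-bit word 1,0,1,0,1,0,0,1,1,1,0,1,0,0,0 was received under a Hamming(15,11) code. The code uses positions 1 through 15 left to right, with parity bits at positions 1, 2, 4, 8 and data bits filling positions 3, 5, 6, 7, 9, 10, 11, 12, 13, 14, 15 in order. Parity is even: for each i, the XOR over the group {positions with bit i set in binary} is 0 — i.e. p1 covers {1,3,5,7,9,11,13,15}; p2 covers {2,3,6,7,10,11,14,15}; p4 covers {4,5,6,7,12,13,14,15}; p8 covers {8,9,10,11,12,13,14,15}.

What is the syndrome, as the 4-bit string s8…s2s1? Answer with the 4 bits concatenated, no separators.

0000

s1 (pos 1,3,5,7,9,11,13,15): 1⊕1⊕1⊕0⊕1⊕0⊕0⊕0 = 0
s2 (pos 2,3,6,7,10,11,14,15): 0⊕1⊕0⊕0⊕1⊕0⊕0⊕0 = 0
s4 (pos 4,5,6,7,12,13,14,15): 0⊕1⊕0⊕0⊕1⊕0⊕0⊕0 = 0
s8 (pos 8,9,10,11,12,13,14,15): 1⊕1⊕1⊕0⊕1⊕0⊕0⊕0 = 0
Syndrome s8…s1 = 0000 → no error.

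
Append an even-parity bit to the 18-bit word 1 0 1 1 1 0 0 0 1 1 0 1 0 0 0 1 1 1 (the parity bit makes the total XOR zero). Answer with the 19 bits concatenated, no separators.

XOR of the 18 data bits: 1⊕0⊕1⊕1⊕1⊕0⊕0⊕0⊕1⊕1⊕0⊕1⊕0⊕0⊕0⊕1⊕1⊕1 = 0
Parity bit = 0 (so all 19 bits XOR to 0).

1011100011010001110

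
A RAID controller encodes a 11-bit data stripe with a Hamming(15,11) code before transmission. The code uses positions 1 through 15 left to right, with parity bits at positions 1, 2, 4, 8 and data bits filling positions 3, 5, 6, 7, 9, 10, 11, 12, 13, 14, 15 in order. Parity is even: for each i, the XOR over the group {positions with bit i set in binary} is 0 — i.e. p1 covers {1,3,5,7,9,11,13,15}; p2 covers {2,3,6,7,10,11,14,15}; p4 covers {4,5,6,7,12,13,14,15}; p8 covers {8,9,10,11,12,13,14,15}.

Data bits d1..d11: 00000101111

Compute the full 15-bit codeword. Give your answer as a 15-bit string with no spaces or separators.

Place data at non-parity positions: p1 p2 0 p4 0 0 0 p8 0 1 0 1 1 1 1
p1 (pos 1,3,5,7,9,11,13,15): XOR of data positions = 0⊕0⊕0⊕0⊕0⊕1⊕1 = 0
p2 (pos 2,3,6,7,10,11,14,15): XOR of data positions = 0⊕0⊕0⊕1⊕0⊕1⊕1 = 1
p4 (pos 4,5,6,7,12,13,14,15): XOR of data positions = 0⊕0⊕0⊕1⊕1⊕1⊕1 = 0
p8 (pos 8,9,10,11,12,13,14,15): XOR of data positions = 0⊕1⊕0⊕1⊕1⊕1⊕1 = 1
Codeword: 010000010101111

010000010101111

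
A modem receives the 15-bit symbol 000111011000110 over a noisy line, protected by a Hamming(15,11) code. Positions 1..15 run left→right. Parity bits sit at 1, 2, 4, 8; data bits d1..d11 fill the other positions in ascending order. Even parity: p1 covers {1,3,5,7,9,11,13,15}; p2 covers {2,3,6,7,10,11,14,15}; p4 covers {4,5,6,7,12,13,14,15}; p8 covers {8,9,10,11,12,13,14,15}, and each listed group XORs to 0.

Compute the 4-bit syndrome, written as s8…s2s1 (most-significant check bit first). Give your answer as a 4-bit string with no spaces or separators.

0101

s1 (pos 1,3,5,7,9,11,13,15): 0⊕0⊕1⊕0⊕1⊕0⊕1⊕0 = 1
s2 (pos 2,3,6,7,10,11,14,15): 0⊕0⊕1⊕0⊕0⊕0⊕1⊕0 = 0
s4 (pos 4,5,6,7,12,13,14,15): 1⊕1⊕1⊕0⊕0⊕1⊕1⊕0 = 1
s8 (pos 8,9,10,11,12,13,14,15): 1⊕1⊕0⊕0⊕0⊕1⊕1⊕0 = 0
Syndrome s8…s1 = 0101 → error at position 5.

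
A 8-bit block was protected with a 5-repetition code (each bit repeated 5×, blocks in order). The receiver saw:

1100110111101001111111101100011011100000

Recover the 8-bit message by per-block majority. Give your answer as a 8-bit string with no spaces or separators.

Block 1 (11001): 3 ones → 1
Block 2 (10111): 4 ones → 1
Block 3 (10100): 2 ones → 0
Block 4 (11111): 5 ones → 1
Block 5 (11101): 4 ones → 1
Block 6 (10001): 2 ones → 0
Block 7 (10111): 4 ones → 1
Block 8 (00000): 0 ones → 0

11011010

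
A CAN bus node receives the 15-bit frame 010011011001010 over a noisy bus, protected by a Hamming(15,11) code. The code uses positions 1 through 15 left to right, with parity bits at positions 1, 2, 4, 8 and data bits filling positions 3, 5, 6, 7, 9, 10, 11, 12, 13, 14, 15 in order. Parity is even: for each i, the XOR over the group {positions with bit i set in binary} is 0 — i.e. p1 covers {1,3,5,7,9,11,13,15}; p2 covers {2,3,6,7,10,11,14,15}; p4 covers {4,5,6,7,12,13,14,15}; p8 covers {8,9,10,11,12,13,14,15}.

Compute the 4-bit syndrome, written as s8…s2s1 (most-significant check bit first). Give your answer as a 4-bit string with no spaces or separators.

s1 (pos 1,3,5,7,9,11,13,15): 0⊕0⊕1⊕0⊕1⊕0⊕0⊕0 = 0
s2 (pos 2,3,6,7,10,11,14,15): 1⊕0⊕1⊕0⊕0⊕0⊕1⊕0 = 1
s4 (pos 4,5,6,7,12,13,14,15): 0⊕1⊕1⊕0⊕1⊕0⊕1⊕0 = 0
s8 (pos 8,9,10,11,12,13,14,15): 1⊕1⊕0⊕0⊕1⊕0⊕1⊕0 = 0
Syndrome s8…s1 = 0010 → error at position 2.

0010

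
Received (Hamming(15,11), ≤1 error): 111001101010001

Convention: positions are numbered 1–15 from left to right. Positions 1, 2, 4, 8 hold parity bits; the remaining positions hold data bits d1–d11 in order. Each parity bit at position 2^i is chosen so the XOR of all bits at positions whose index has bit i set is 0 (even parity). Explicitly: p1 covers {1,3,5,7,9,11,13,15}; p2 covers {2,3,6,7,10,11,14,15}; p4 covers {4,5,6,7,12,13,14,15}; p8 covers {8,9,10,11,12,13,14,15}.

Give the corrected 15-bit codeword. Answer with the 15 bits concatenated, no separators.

s1 (pos 1,3,5,7,9,11,13,15): 1⊕1⊕0⊕1⊕1⊕1⊕0⊕1 = 0
s2 (pos 2,3,6,7,10,11,14,15): 1⊕1⊕1⊕1⊕0⊕1⊕0⊕1 = 0
s4 (pos 4,5,6,7,12,13,14,15): 0⊕0⊕1⊕1⊕0⊕0⊕0⊕1 = 1
s8 (pos 8,9,10,11,12,13,14,15): 0⊕1⊕0⊕1⊕0⊕0⊕0⊕1 = 1
Syndrome s8…s1 = 1100 → error at position 12.
Flip position 12: 111001101010001 → 111001101011001

111001101011001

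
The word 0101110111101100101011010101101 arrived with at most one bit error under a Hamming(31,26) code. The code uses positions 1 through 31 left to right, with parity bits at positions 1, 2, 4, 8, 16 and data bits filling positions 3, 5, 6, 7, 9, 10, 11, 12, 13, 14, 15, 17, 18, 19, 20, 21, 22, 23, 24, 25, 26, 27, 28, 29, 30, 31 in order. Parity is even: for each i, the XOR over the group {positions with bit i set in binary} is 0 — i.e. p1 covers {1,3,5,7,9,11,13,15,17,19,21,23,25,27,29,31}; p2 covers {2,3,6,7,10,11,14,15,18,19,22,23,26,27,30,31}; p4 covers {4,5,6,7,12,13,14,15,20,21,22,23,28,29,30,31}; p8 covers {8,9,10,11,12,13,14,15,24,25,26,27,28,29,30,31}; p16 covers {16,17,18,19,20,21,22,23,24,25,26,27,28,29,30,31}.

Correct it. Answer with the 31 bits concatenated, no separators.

s1 (pos 1,3,5,7,9,11,13,15,17,19,21,23,25,27,29,31): 0⊕0⊕1⊕0⊕1⊕1⊕1⊕0⊕1⊕1⊕1⊕0⊕0⊕0⊕1⊕1 = 1
s2 (pos 2,3,6,7,10,11,14,15,18,19,22,23,26,27,30,31): 1⊕0⊕1⊕0⊕1⊕1⊕1⊕0⊕0⊕1⊕1⊕0⊕1⊕0⊕0⊕1 = 1
s4 (pos 4,5,6,7,12,13,14,15,20,21,22,23,28,29,30,31): 1⊕1⊕1⊕0⊕0⊕1⊕1⊕0⊕0⊕1⊕1⊕0⊕1⊕1⊕0⊕1 = 0
s8 (pos 8,9,10,11,12,13,14,15,24,25,26,27,28,29,30,31): 1⊕1⊕1⊕1⊕0⊕1⊕1⊕0⊕1⊕0⊕1⊕0⊕1⊕1⊕0⊕1 = 1
s16 (pos 16,17,18,19,20,21,22,23,24,25,26,27,28,29,30,31): 0⊕1⊕0⊕1⊕0⊕1⊕1⊕0⊕1⊕0⊕1⊕0⊕1⊕1⊕0⊕1 = 1
Syndrome s16…s1 = 11011 → error at position 27.
Flip position 27: 0101110111101100101011010101101 → 0101110111101100101011010111101

0101110111101100101011010111101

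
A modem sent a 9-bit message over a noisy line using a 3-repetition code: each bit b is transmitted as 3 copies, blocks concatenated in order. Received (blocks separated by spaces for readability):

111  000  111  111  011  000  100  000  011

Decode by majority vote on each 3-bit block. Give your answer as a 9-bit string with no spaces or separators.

Block 1 (111): 3 ones → 1
Block 2 (000): 0 ones → 0
Block 3 (111): 3 ones → 1
Block 4 (111): 3 ones → 1
Block 5 (011): 2 ones → 1
Block 6 (000): 0 ones → 0
Block 7 (100): 1 one → 0
Block 8 (000): 0 ones → 0
Block 9 (011): 2 ones → 1

101110001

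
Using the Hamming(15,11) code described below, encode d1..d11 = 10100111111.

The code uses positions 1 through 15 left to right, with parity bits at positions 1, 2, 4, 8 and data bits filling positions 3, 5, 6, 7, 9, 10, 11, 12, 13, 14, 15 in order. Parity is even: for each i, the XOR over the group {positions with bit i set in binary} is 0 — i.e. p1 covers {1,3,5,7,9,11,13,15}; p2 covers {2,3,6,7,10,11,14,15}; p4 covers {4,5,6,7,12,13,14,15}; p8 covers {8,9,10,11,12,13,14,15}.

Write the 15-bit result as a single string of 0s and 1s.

001101000111111

Place data at non-parity positions: p1 p2 1 p4 0 1 0 p8 0 1 1 1 1 1 1
p1 (pos 1,3,5,7,9,11,13,15): XOR of data positions = 1⊕0⊕0⊕0⊕1⊕1⊕1 = 0
p2 (pos 2,3,6,7,10,11,14,15): XOR of data positions = 1⊕1⊕0⊕1⊕1⊕1⊕1 = 0
p4 (pos 4,5,6,7,12,13,14,15): XOR of data positions = 0⊕1⊕0⊕1⊕1⊕1⊕1 = 1
p8 (pos 8,9,10,11,12,13,14,15): XOR of data positions = 0⊕1⊕1⊕1⊕1⊕1⊕1 = 0
Codeword: 001101000111111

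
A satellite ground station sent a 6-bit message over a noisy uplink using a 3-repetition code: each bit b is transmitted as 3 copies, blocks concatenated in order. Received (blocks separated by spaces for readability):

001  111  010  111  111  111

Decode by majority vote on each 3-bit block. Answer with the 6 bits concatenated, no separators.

Block 1 (001): 1 one → 0
Block 2 (111): 3 ones → 1
Block 3 (010): 1 one → 0
Block 4 (111): 3 ones → 1
Block 5 (111): 3 ones → 1
Block 6 (111): 3 ones → 1

010111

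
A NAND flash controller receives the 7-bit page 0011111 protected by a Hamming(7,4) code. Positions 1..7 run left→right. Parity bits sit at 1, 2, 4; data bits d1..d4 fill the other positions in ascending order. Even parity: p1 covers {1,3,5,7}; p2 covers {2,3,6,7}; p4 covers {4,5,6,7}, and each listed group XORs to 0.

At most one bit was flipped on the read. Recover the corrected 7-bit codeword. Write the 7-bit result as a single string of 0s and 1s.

0001111

s1 (pos 1,3,5,7): 0⊕1⊕1⊕1 = 1
s2 (pos 2,3,6,7): 0⊕1⊕1⊕1 = 1
s4 (pos 4,5,6,7): 1⊕1⊕1⊕1 = 0
Syndrome s4…s1 = 011 → error at position 3.
Flip position 3: 0011111 → 0001111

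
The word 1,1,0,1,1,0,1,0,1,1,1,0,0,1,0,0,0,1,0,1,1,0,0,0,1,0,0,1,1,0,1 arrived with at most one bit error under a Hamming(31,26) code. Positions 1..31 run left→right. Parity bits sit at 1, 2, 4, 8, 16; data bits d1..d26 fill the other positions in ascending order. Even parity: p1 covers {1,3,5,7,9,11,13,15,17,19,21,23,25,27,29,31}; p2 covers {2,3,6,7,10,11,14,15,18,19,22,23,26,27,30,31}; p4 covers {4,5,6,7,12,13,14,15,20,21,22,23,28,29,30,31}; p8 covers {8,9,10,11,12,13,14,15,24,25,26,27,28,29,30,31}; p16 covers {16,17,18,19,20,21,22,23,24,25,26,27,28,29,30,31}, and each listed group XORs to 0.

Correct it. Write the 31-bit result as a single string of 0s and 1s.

s1 (pos 1,3,5,7,9,11,13,15,17,19,21,23,25,27,29,31): 1⊕0⊕1⊕1⊕1⊕1⊕0⊕0⊕0⊕0⊕1⊕0⊕1⊕0⊕1⊕1 = 1
s2 (pos 2,3,6,7,10,11,14,15,18,19,22,23,26,27,30,31): 1⊕0⊕0⊕1⊕1⊕1⊕1⊕0⊕1⊕0⊕0⊕0⊕0⊕0⊕0⊕1 = 1
s4 (pos 4,5,6,7,12,13,14,15,20,21,22,23,28,29,30,31): 1⊕1⊕0⊕1⊕0⊕0⊕1⊕0⊕1⊕1⊕0⊕0⊕1⊕1⊕0⊕1 = 1
s8 (pos 8,9,10,11,12,13,14,15,24,25,26,27,28,29,30,31): 0⊕1⊕1⊕1⊕0⊕0⊕1⊕0⊕0⊕1⊕0⊕0⊕1⊕1⊕0⊕1 = 0
s16 (pos 16,17,18,19,20,21,22,23,24,25,26,27,28,29,30,31): 0⊕0⊕1⊕0⊕1⊕1⊕0⊕0⊕0⊕1⊕0⊕0⊕1⊕1⊕0⊕1 = 1
Syndrome s16…s1 = 10111 → error at position 23.
Flip position 23: 1101101011100100010110001001101 → 1101101011100100010110101001101

1101101011100100010110101001101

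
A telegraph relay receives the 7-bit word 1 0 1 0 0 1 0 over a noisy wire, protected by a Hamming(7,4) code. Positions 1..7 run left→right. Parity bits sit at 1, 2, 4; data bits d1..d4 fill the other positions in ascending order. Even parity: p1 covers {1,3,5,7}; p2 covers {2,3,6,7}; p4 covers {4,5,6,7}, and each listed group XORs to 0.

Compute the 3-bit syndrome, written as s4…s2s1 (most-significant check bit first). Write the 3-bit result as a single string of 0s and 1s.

100

s1 (pos 1,3,5,7): 1⊕1⊕0⊕0 = 0
s2 (pos 2,3,6,7): 0⊕1⊕1⊕0 = 0
s4 (pos 4,5,6,7): 0⊕0⊕1⊕0 = 1
Syndrome s4…s1 = 100 → error at position 4.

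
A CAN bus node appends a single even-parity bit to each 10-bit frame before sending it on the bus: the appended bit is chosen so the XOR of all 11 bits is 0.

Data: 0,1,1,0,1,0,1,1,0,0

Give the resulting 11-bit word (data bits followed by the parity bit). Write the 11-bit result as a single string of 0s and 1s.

01101011001

XOR of the 10 data bits: 0⊕1⊕1⊕0⊕1⊕0⊕1⊕1⊕0⊕0 = 1
Parity bit = 1 (so all 11 bits XOR to 0).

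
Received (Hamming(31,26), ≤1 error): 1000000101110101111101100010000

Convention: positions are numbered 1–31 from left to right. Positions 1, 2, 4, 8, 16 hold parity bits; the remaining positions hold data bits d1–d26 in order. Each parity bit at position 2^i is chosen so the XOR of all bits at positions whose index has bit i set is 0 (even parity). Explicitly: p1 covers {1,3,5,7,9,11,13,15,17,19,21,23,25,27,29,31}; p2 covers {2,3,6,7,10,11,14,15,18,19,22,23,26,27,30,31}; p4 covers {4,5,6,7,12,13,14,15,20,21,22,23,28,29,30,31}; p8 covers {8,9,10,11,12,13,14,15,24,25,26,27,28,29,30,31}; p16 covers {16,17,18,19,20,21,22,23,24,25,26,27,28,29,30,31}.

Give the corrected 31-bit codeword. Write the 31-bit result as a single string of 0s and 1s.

s1 (pos 1,3,5,7,9,11,13,15,17,19,21,23,25,27,29,31): 1⊕0⊕0⊕0⊕0⊕1⊕0⊕0⊕1⊕1⊕0⊕1⊕0⊕1⊕0⊕0 = 0
s2 (pos 2,3,6,7,10,11,14,15,18,19,22,23,26,27,30,31): 0⊕0⊕0⊕0⊕1⊕1⊕1⊕0⊕1⊕1⊕1⊕1⊕0⊕1⊕0⊕0 = 0
s4 (pos 4,5,6,7,12,13,14,15,20,21,22,23,28,29,30,31): 0⊕0⊕0⊕0⊕1⊕0⊕1⊕0⊕1⊕0⊕1⊕1⊕0⊕0⊕0⊕0 = 1
s8 (pos 8,9,10,11,12,13,14,15,24,25,26,27,28,29,30,31): 1⊕0⊕1⊕1⊕1⊕0⊕1⊕0⊕0⊕0⊕0⊕1⊕0⊕0⊕0⊕0 = 0
s16 (pos 16,17,18,19,20,21,22,23,24,25,26,27,28,29,30,31): 1⊕1⊕1⊕1⊕1⊕0⊕1⊕1⊕0⊕0⊕0⊕1⊕0⊕0⊕0⊕0 = 0
Syndrome s16…s1 = 00100 → error at position 4.
Flip position 4: 1000000101110101111101100010000 → 1001000101110101111101100010000

1001000101110101111101100010000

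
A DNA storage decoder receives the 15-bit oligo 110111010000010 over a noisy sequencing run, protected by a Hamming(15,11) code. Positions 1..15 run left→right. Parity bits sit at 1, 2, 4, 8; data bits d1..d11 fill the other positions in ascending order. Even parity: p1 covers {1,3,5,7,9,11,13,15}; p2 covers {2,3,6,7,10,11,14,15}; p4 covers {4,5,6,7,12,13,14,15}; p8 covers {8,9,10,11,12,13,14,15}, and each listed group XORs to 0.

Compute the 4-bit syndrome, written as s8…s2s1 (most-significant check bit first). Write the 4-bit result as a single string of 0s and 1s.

s1 (pos 1,3,5,7,9,11,13,15): 1⊕0⊕1⊕0⊕0⊕0⊕0⊕0 = 0
s2 (pos 2,3,6,7,10,11,14,15): 1⊕0⊕1⊕0⊕0⊕0⊕1⊕0 = 1
s4 (pos 4,5,6,7,12,13,14,15): 1⊕1⊕1⊕0⊕0⊕0⊕1⊕0 = 0
s8 (pos 8,9,10,11,12,13,14,15): 1⊕0⊕0⊕0⊕0⊕0⊕1⊕0 = 0
Syndrome s8…s1 = 0010 → error at position 2.

0010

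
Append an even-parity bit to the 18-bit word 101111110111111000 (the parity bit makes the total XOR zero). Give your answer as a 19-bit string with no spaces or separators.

XOR of the 18 data bits: 1⊕0⊕1⊕1⊕1⊕1⊕1⊕1⊕0⊕1⊕1⊕1⊕1⊕1⊕1⊕0⊕0⊕0 = 1
Parity bit = 1 (so all 19 bits XOR to 0).

1011111101111110001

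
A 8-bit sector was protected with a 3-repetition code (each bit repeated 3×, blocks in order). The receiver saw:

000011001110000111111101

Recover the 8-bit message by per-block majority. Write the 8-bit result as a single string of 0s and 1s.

01010111

Block 1 (000): 0 ones → 0
Block 2 (011): 2 ones → 1
Block 3 (001): 1 one → 0
Block 4 (110): 2 ones → 1
Block 5 (000): 0 ones → 0
Block 6 (111): 3 ones → 1
Block 7 (111): 3 ones → 1
Block 8 (101): 2 ones → 1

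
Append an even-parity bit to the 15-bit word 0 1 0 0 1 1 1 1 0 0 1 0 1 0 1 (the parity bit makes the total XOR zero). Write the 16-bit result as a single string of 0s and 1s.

0100111100101010

XOR of the 15 data bits: 0⊕1⊕0⊕0⊕1⊕1⊕1⊕1⊕0⊕0⊕1⊕0⊕1⊕0⊕1 = 0
Parity bit = 0 (so all 16 bits XOR to 0).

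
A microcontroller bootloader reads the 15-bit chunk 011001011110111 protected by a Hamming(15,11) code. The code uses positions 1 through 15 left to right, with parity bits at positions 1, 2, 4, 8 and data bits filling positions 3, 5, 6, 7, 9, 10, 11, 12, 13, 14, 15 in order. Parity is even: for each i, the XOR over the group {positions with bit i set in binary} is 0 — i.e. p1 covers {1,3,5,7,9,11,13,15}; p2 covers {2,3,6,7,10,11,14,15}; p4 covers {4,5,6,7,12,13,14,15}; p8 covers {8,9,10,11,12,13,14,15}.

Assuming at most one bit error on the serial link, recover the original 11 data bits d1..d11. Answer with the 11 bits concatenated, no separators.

10101100111

s1 (pos 1,3,5,7,9,11,13,15): 0⊕1⊕0⊕0⊕1⊕1⊕1⊕1 = 1
s2 (pos 2,3,6,7,10,11,14,15): 1⊕1⊕1⊕0⊕1⊕1⊕1⊕1 = 1
s4 (pos 4,5,6,7,12,13,14,15): 0⊕0⊕1⊕0⊕0⊕1⊕1⊕1 = 0
s8 (pos 8,9,10,11,12,13,14,15): 1⊕1⊕1⊕1⊕0⊕1⊕1⊕1 = 1
Syndrome s8…s1 = 1011 → error at position 11.
Flip position 11: 011001011110111 → 011001011100111
Read data bits from positions 3,5,6,7,9,10,11,12,13,14,15: 10101100111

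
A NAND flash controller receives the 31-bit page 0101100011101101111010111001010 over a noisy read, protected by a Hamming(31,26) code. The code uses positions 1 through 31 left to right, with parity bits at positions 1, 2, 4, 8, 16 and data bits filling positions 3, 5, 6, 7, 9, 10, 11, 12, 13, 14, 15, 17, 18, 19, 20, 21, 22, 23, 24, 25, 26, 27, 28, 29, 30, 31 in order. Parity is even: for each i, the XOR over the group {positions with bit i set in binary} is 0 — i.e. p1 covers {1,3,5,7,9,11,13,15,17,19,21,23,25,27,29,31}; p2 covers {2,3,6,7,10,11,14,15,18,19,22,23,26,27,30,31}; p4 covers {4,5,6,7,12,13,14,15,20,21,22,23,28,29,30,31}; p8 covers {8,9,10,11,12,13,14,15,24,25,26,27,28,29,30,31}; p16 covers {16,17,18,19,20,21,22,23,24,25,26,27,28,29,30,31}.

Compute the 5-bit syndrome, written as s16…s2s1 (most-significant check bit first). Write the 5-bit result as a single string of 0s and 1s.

01001

s1 (pos 1,3,5,7,9,11,13,15,17,19,21,23,25,27,29,31): 0⊕0⊕1⊕0⊕1⊕1⊕1⊕0⊕1⊕1⊕1⊕1⊕1⊕0⊕0⊕0 = 1
s2 (pos 2,3,6,7,10,11,14,15,18,19,22,23,26,27,30,31): 1⊕0⊕0⊕0⊕1⊕1⊕1⊕0⊕1⊕1⊕0⊕1⊕0⊕0⊕1⊕0 = 0
s4 (pos 4,5,6,7,12,13,14,15,20,21,22,23,28,29,30,31): 1⊕1⊕0⊕0⊕0⊕1⊕1⊕0⊕0⊕1⊕0⊕1⊕1⊕0⊕1⊕0 = 0
s8 (pos 8,9,10,11,12,13,14,15,24,25,26,27,28,29,30,31): 0⊕1⊕1⊕1⊕0⊕1⊕1⊕0⊕1⊕1⊕0⊕0⊕1⊕0⊕1⊕0 = 1
s16 (pos 16,17,18,19,20,21,22,23,24,25,26,27,28,29,30,31): 1⊕1⊕1⊕1⊕0⊕1⊕0⊕1⊕1⊕1⊕0⊕0⊕1⊕0⊕1⊕0 = 0
Syndrome s16…s1 = 01001 → error at position 9.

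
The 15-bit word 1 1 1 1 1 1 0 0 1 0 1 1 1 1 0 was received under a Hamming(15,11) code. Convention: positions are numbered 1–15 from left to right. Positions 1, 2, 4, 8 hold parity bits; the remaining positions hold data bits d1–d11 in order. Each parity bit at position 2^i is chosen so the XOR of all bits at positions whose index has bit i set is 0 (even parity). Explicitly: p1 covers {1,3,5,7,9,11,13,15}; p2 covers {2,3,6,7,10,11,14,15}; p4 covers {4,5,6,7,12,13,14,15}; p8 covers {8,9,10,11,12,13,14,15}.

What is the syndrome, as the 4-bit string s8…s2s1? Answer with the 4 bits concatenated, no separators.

1010

s1 (pos 1,3,5,7,9,11,13,15): 1⊕1⊕1⊕0⊕1⊕1⊕1⊕0 = 0
s2 (pos 2,3,6,7,10,11,14,15): 1⊕1⊕1⊕0⊕0⊕1⊕1⊕0 = 1
s4 (pos 4,5,6,7,12,13,14,15): 1⊕1⊕1⊕0⊕1⊕1⊕1⊕0 = 0
s8 (pos 8,9,10,11,12,13,14,15): 0⊕1⊕0⊕1⊕1⊕1⊕1⊕0 = 1
Syndrome s8…s1 = 1010 → error at position 10.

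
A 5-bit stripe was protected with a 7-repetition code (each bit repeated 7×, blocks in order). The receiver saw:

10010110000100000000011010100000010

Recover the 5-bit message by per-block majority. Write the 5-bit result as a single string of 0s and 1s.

Block 1 (1001011): 4 ones → 1
Block 2 (0000100): 1 one → 0
Block 3 (0000000): 0 ones → 0
Block 4 (1101010): 4 ones → 1
Block 5 (0000010): 1 one → 0

10010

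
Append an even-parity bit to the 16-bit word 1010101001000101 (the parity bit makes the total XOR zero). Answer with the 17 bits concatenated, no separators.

XOR of the 16 data bits: 1⊕0⊕1⊕0⊕1⊕0⊕1⊕0⊕0⊕1⊕0⊕0⊕0⊕1⊕0⊕1 = 1
Parity bit = 1 (so all 17 bits XOR to 0).

10101010010001011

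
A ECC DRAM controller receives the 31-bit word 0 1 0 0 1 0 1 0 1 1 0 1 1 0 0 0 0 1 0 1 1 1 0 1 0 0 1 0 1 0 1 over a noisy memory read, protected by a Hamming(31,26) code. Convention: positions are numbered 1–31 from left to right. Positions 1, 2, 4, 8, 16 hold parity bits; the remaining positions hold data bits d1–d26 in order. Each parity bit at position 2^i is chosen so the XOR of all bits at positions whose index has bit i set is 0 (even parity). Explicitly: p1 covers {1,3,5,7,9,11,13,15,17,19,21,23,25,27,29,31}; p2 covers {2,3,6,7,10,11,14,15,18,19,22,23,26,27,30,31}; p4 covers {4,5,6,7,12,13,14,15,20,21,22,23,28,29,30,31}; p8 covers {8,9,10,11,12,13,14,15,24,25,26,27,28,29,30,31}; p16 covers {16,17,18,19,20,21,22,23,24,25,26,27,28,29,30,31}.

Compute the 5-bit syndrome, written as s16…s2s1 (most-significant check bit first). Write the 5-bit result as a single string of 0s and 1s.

s1 (pos 1,3,5,7,9,11,13,15,17,19,21,23,25,27,29,31): 0⊕0⊕1⊕1⊕1⊕0⊕1⊕0⊕0⊕0⊕1⊕0⊕0⊕1⊕1⊕1 = 0
s2 (pos 2,3,6,7,10,11,14,15,18,19,22,23,26,27,30,31): 1⊕0⊕0⊕1⊕1⊕0⊕0⊕0⊕1⊕0⊕1⊕0⊕0⊕1⊕0⊕1 = 1
s4 (pos 4,5,6,7,12,13,14,15,20,21,22,23,28,29,30,31): 0⊕1⊕0⊕1⊕1⊕1⊕0⊕0⊕1⊕1⊕1⊕0⊕0⊕1⊕0⊕1 = 1
s8 (pos 8,9,10,11,12,13,14,15,24,25,26,27,28,29,30,31): 0⊕1⊕1⊕0⊕1⊕1⊕0⊕0⊕1⊕0⊕0⊕1⊕0⊕1⊕0⊕1 = 0
s16 (pos 16,17,18,19,20,21,22,23,24,25,26,27,28,29,30,31): 0⊕0⊕1⊕0⊕1⊕1⊕1⊕0⊕1⊕0⊕0⊕1⊕0⊕1⊕0⊕1 = 0
Syndrome s16…s1 = 00110 → error at position 6.

00110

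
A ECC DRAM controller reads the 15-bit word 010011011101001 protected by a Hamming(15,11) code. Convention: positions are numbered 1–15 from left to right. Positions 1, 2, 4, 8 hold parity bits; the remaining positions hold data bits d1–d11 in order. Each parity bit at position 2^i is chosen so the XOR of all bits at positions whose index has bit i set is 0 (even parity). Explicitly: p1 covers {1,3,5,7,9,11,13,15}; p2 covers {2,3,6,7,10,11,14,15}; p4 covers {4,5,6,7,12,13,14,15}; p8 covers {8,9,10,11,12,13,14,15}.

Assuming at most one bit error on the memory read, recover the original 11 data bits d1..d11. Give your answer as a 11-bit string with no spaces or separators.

01100101001

s1 (pos 1,3,5,7,9,11,13,15): 0⊕0⊕1⊕0⊕1⊕0⊕0⊕1 = 1
s2 (pos 2,3,6,7,10,11,14,15): 1⊕0⊕1⊕0⊕1⊕0⊕0⊕1 = 0
s4 (pos 4,5,6,7,12,13,14,15): 0⊕1⊕1⊕0⊕1⊕0⊕0⊕1 = 0
s8 (pos 8,9,10,11,12,13,14,15): 1⊕1⊕1⊕0⊕1⊕0⊕0⊕1 = 1
Syndrome s8…s1 = 1001 → error at position 9.
Flip position 9: 010011011101001 → 010011010101001
Read data bits from positions 3,5,6,7,9,10,11,12,13,14,15: 01100101001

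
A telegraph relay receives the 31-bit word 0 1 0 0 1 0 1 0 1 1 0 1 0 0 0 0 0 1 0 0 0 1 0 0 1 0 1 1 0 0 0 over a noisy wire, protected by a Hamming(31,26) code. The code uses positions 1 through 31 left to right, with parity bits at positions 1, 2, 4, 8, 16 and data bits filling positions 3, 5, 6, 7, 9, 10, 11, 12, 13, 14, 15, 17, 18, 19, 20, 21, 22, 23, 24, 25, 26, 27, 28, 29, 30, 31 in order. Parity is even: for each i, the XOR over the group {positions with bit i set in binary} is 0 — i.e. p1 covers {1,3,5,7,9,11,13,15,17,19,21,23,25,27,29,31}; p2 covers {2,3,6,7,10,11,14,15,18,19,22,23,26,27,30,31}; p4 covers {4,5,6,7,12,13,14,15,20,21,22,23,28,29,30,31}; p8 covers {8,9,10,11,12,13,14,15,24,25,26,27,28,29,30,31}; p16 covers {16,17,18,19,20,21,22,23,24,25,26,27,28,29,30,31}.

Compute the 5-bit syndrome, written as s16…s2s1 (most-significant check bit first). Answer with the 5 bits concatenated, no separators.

s1 (pos 1,3,5,7,9,11,13,15,17,19,21,23,25,27,29,31): 0⊕0⊕1⊕1⊕1⊕0⊕0⊕0⊕0⊕0⊕0⊕0⊕1⊕1⊕0⊕0 = 1
s2 (pos 2,3,6,7,10,11,14,15,18,19,22,23,26,27,30,31): 1⊕0⊕0⊕1⊕1⊕0⊕0⊕0⊕1⊕0⊕1⊕0⊕0⊕1⊕0⊕0 = 0
s4 (pos 4,5,6,7,12,13,14,15,20,21,22,23,28,29,30,31): 0⊕1⊕0⊕1⊕1⊕0⊕0⊕0⊕0⊕0⊕1⊕0⊕1⊕0⊕0⊕0 = 1
s8 (pos 8,9,10,11,12,13,14,15,24,25,26,27,28,29,30,31): 0⊕1⊕1⊕0⊕1⊕0⊕0⊕0⊕0⊕1⊕0⊕1⊕1⊕0⊕0⊕0 = 0
s16 (pos 16,17,18,19,20,21,22,23,24,25,26,27,28,29,30,31): 0⊕0⊕1⊕0⊕0⊕0⊕1⊕0⊕0⊕1⊕0⊕1⊕1⊕0⊕0⊕0 = 1
Syndrome s16…s1 = 10101 → error at position 21.

10101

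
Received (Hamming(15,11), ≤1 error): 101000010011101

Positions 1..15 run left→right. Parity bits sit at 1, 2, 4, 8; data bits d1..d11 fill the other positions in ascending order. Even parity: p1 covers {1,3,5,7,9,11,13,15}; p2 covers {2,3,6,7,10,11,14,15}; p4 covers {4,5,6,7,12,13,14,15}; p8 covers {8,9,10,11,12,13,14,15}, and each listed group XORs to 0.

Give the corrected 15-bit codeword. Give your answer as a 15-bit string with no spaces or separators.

101000010011100

s1 (pos 1,3,5,7,9,11,13,15): 1⊕1⊕0⊕0⊕0⊕1⊕1⊕1 = 1
s2 (pos 2,3,6,7,10,11,14,15): 0⊕1⊕0⊕0⊕0⊕1⊕0⊕1 = 1
s4 (pos 4,5,6,7,12,13,14,15): 0⊕0⊕0⊕0⊕1⊕1⊕0⊕1 = 1
s8 (pos 8,9,10,11,12,13,14,15): 1⊕0⊕0⊕1⊕1⊕1⊕0⊕1 = 1
Syndrome s8…s1 = 1111 → error at position 15.
Flip position 15: 101000010011101 → 101000010011100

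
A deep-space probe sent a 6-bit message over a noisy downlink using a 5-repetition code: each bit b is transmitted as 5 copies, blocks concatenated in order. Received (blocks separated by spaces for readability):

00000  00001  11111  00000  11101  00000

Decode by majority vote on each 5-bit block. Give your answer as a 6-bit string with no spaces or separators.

001010

Block 1 (00000): 0 ones → 0
Block 2 (00001): 1 one → 0
Block 3 (11111): 5 ones → 1
Block 4 (00000): 0 ones → 0
Block 5 (11101): 4 ones → 1
Block 6 (00000): 0 ones → 0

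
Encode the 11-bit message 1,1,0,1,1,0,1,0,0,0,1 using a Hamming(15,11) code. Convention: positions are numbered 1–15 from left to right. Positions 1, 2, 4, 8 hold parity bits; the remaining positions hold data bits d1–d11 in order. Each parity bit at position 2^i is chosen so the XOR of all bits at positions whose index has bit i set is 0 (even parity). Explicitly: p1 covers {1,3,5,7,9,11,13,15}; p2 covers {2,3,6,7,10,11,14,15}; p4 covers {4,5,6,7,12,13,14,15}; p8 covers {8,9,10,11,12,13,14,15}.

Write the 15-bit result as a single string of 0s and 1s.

Place data at non-parity positions: p1 p2 1 p4 1 0 1 p8 1 0 1 0 0 0 1
p1 (pos 1,3,5,7,9,11,13,15): XOR of data positions = 1⊕1⊕1⊕1⊕1⊕0⊕1 = 0
p2 (pos 2,3,6,7,10,11,14,15): XOR of data positions = 1⊕0⊕1⊕0⊕1⊕0⊕1 = 0
p4 (pos 4,5,6,7,12,13,14,15): XOR of data positions = 1⊕0⊕1⊕0⊕0⊕0⊕1 = 1
p8 (pos 8,9,10,11,12,13,14,15): XOR of data positions = 1⊕0⊕1⊕0⊕0⊕0⊕1 = 1
Codeword: 001110111010001

001110111010001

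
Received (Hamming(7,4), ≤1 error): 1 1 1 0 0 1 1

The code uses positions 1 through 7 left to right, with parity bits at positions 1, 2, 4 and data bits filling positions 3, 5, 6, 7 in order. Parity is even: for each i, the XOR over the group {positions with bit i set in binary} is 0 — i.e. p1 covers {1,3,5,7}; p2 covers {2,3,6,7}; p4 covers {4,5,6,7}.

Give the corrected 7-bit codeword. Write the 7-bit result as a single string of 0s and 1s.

s1 (pos 1,3,5,7): 1⊕1⊕0⊕1 = 1
s2 (pos 2,3,6,7): 1⊕1⊕1⊕1 = 0
s4 (pos 4,5,6,7): 0⊕0⊕1⊕1 = 0
Syndrome s4…s1 = 001 → error at position 1.
Flip position 1: 1110011 → 0110011

0110011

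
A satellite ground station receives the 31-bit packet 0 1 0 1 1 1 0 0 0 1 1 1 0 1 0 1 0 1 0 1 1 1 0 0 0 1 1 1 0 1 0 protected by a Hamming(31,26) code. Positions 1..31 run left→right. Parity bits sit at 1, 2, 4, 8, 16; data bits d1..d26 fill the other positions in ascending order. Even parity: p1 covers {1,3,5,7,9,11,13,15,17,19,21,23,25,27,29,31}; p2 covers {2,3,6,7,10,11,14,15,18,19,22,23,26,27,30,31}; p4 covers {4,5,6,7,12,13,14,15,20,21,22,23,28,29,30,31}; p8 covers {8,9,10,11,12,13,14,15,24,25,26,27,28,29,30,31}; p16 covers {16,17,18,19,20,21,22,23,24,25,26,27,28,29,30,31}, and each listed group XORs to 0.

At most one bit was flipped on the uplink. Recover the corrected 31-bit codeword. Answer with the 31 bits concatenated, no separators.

s1 (pos 1,3,5,7,9,11,13,15,17,19,21,23,25,27,29,31): 0⊕0⊕1⊕0⊕0⊕1⊕0⊕0⊕0⊕0⊕1⊕0⊕0⊕1⊕0⊕0 = 0
s2 (pos 2,3,6,7,10,11,14,15,18,19,22,23,26,27,30,31): 1⊕0⊕1⊕0⊕1⊕1⊕1⊕0⊕1⊕0⊕1⊕0⊕1⊕1⊕1⊕0 = 0
s4 (pos 4,5,6,7,12,13,14,15,20,21,22,23,28,29,30,31): 1⊕1⊕1⊕0⊕1⊕0⊕1⊕0⊕1⊕1⊕1⊕0⊕1⊕0⊕1⊕0 = 0
s8 (pos 8,9,10,11,12,13,14,15,24,25,26,27,28,29,30,31): 0⊕0⊕1⊕1⊕1⊕0⊕1⊕0⊕0⊕0⊕1⊕1⊕1⊕0⊕1⊕0 = 0
s16 (pos 16,17,18,19,20,21,22,23,24,25,26,27,28,29,30,31): 1⊕0⊕1⊕0⊕1⊕1⊕1⊕0⊕0⊕0⊕1⊕1⊕1⊕0⊕1⊕0 = 1
Syndrome s16…s1 = 10000 → error at position 16.
Flip position 16: 0101110001110101010111000111010 → 0101110001110100010111000111010

0101110001110100010111000111010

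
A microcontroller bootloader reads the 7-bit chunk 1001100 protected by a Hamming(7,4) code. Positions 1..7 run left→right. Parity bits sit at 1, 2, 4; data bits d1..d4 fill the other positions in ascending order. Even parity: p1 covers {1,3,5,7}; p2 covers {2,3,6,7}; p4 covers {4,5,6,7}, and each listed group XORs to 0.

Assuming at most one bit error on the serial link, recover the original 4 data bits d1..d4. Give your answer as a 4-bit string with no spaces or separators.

0100

s1 (pos 1,3,5,7): 1⊕0⊕1⊕0 = 0
s2 (pos 2,3,6,7): 0⊕0⊕0⊕0 = 0
s4 (pos 4,5,6,7): 1⊕1⊕0⊕0 = 0
Syndrome s4…s1 = 000 → no error.
Read data bits from positions 3,5,6,7: 0100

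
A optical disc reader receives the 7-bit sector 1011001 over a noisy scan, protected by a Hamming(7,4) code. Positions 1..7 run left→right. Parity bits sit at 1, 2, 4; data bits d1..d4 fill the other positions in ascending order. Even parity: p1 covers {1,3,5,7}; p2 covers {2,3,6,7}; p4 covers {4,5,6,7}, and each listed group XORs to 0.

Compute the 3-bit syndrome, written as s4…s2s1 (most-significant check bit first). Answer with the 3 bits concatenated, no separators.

001

s1 (pos 1,3,5,7): 1⊕1⊕0⊕1 = 1
s2 (pos 2,3,6,7): 0⊕1⊕0⊕1 = 0
s4 (pos 4,5,6,7): 1⊕0⊕0⊕1 = 0
Syndrome s4…s1 = 001 → error at position 1.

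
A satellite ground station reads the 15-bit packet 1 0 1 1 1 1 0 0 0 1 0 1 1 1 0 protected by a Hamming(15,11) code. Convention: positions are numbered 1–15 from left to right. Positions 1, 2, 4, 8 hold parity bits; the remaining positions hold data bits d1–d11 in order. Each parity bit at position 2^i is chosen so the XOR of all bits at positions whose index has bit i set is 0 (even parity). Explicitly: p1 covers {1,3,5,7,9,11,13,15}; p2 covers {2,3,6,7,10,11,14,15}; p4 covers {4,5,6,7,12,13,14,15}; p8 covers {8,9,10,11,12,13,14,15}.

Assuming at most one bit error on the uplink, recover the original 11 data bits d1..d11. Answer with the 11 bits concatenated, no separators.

11100101110

s1 (pos 1,3,5,7,9,11,13,15): 1⊕1⊕1⊕0⊕0⊕0⊕1⊕0 = 0
s2 (pos 2,3,6,7,10,11,14,15): 0⊕1⊕1⊕0⊕1⊕0⊕1⊕0 = 0
s4 (pos 4,5,6,7,12,13,14,15): 1⊕1⊕1⊕0⊕1⊕1⊕1⊕0 = 0
s8 (pos 8,9,10,11,12,13,14,15): 0⊕0⊕1⊕0⊕1⊕1⊕1⊕0 = 0
Syndrome s8…s1 = 0000 → no error.
Read data bits from positions 3,5,6,7,9,10,11,12,13,14,15: 11100101110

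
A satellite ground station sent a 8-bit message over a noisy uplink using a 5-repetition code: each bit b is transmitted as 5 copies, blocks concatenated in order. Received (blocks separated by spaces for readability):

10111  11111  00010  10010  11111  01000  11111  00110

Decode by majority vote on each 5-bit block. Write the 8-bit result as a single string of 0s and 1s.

Block 1 (10111): 4 ones → 1
Block 2 (11111): 5 ones → 1
Block 3 (00010): 1 one → 0
Block 4 (10010): 2 ones → 0
Block 5 (11111): 5 ones → 1
Block 6 (01000): 1 one → 0
Block 7 (11111): 5 ones → 1
Block 8 (00110): 2 ones → 0

11001010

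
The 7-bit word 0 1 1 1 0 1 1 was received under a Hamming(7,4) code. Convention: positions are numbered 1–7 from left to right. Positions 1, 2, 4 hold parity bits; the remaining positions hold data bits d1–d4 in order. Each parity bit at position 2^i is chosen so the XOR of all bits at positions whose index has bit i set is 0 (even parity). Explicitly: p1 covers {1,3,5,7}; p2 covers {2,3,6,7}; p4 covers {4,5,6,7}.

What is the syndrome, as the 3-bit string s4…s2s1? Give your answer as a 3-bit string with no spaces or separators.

s1 (pos 1,3,5,7): 0⊕1⊕0⊕1 = 0
s2 (pos 2,3,6,7): 1⊕1⊕1⊕1 = 0
s4 (pos 4,5,6,7): 1⊕0⊕1⊕1 = 1
Syndrome s4…s1 = 100 → error at position 4.

100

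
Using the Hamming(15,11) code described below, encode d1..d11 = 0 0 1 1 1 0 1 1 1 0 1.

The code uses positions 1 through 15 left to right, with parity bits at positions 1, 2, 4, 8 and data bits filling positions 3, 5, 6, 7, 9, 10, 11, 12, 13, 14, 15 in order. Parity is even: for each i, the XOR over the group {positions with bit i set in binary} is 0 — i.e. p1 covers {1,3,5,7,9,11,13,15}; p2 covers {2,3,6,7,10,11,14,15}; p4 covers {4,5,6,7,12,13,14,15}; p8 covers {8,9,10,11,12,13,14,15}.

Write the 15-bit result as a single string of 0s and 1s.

100101111011101

Place data at non-parity positions: p1 p2 0 p4 0 1 1 p8 1 0 1 1 1 0 1
p1 (pos 1,3,5,7,9,11,13,15): XOR of data positions = 0⊕0⊕1⊕1⊕1⊕1⊕1 = 1
p2 (pos 2,3,6,7,10,11,14,15): XOR of data positions = 0⊕1⊕1⊕0⊕1⊕0⊕1 = 0
p4 (pos 4,5,6,7,12,13,14,15): XOR of data positions = 0⊕1⊕1⊕1⊕1⊕0⊕1 = 1
p8 (pos 8,9,10,11,12,13,14,15): XOR of data positions = 1⊕0⊕1⊕1⊕1⊕0⊕1 = 1
Codeword: 100101111011101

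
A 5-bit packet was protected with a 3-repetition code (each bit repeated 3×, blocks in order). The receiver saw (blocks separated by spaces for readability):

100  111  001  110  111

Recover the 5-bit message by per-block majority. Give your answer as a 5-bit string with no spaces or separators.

01011

Block 1 (100): 1 one → 0
Block 2 (111): 3 ones → 1
Block 3 (001): 1 one → 0
Block 4 (110): 2 ones → 1
Block 5 (111): 3 ones → 1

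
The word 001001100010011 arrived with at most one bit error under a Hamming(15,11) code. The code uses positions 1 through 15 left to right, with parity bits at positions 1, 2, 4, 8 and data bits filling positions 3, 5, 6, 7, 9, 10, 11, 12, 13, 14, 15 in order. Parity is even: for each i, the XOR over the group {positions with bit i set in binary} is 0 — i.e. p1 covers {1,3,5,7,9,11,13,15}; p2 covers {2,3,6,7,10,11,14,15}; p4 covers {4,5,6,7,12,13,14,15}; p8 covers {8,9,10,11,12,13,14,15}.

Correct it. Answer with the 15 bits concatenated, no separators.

001001110010011

s1 (pos 1,3,5,7,9,11,13,15): 0⊕1⊕0⊕1⊕0⊕1⊕0⊕1 = 0
s2 (pos 2,3,6,7,10,11,14,15): 0⊕1⊕1⊕1⊕0⊕1⊕1⊕1 = 0
s4 (pos 4,5,6,7,12,13,14,15): 0⊕0⊕1⊕1⊕0⊕0⊕1⊕1 = 0
s8 (pos 8,9,10,11,12,13,14,15): 0⊕0⊕0⊕1⊕0⊕0⊕1⊕1 = 1
Syndrome s8…s1 = 1000 → error at position 8.
Flip position 8: 001001100010011 → 001001110010011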